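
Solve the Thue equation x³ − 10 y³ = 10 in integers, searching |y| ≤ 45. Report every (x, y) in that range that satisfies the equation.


The equation is x³ - 10y³ = 10. For fixed y, x³ = 10·y³ + 10, so a solution requires the RHS to be a perfect cube.
Strategy: iterate y from -45 to 45, compute RHS = 10·y³ + 10, and check whether it is a (positive or negative) perfect cube.
Check small values of y:
  y = 0: RHS = 10 is not a perfect cube.
  y = 1: RHS = 20 is not a perfect cube.
  y = -1: RHS = 0 = (0)³ ⇒ x = 0 works.
  y = 2: RHS = 90 is not a perfect cube.
  y = -2: RHS = -70 is not a perfect cube.
  y = 3: RHS = 280 is not a perfect cube.
  y = -3: RHS = -260 is not a perfect cube.
Continuing the search up to |y| = 45 finds no further solutions beyond those listed.
Collected solutions: (0, -1).

Solutions (with |y| ≤ 45): (0, -1).


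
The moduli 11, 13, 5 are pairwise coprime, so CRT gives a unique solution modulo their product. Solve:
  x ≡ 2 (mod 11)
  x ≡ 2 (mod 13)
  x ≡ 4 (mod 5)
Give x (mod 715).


Moduli 11, 13, 5 are pairwise coprime; by CRT there is a unique solution modulo M = 11 · 13 · 5 = 715.
Solve pairwise, accumulating the modulus:
  Start with x ≡ 2 (mod 11).
  Combine with x ≡ 2 (mod 13): since gcd(11, 13) = 1, we get a unique residue mod 143.
    Write x = 2 + 11·t and substitute into x ≡ 2 (mod 13): 11·t ≡ 2 − 2 = 0 (mod 13).
    The inverse of 11 mod 13 is 6 (since 11·6 = 66 = 5·13 + 1), so t ≡ 6·0 = 0 ≡ 0 (mod 13).
    Then x = 2 + 11·0 = 2, valid modulo lcm(11, 13) = 143: x ≡ 2 (mod 143).
  Combine with x ≡ 4 (mod 5): since gcd(143, 5) = 1, we get a unique residue mod 715.
    Write x = 2 + 143·t and substitute into x ≡ 4 (mod 5): 143·t ≡ 4 − 2 = 2 (mod 5).
    Reduce coefficients mod 5: 3·t ≡ 2 (mod 5).
    The inverse of 3 mod 5 is 2 (since 3·2 = 6 = 1·5 + 1), so t ≡ 2·2 = 4 ≡ 4 (mod 5).
    Then x = 2 + 143·4 = 574, valid modulo lcm(143, 5) = 715: x ≡ 574 (mod 715).
Verify: 574 mod 11 = 2 ✓, 574 mod 13 = 2 ✓, 574 mod 5 = 4 ✓.

x ≡ 574 (mod 715).


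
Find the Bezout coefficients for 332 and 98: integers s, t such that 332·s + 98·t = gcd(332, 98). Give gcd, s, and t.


Euclidean algorithm on (332, 98) — divide until remainder is 0:
  332 = 3 · 98 + 38
  98 = 2 · 38 + 22
  38 = 1 · 22 + 16
  22 = 1 · 16 + 6
  16 = 2 · 6 + 4
  6 = 1 · 4 + 2
  4 = 2 · 2 + 0
gcd(332, 98) = 2.
Track Bezout coefficients alongside the remainders: start with r₀ = 332 = a·1 + b·0 (s = 1, t = 0) and r₁ = 98 = a·0 + b·1 (s = 0, t = 1); each new remainder r_{k+1} = r_{k-1} − q_k·r_k inherits s_{k+1} = s_{k-1} − q_k·s_k, t_{k+1} = t_{k-1} − q_k·t_k, so r_k = a·s_k + b·t_k at every step:
  q = 3: r = 38, s = 1 − 3·0 = 1, t = 0 − 3·1 = -3  (check: 332·1 + 98·(-3) = 38)
  q = 2: r = 22, s = 0 − 2·1 = -2, t = 1 − 2·(-3) = 7  (check: 332·(-2) + 98·7 = 22)
  q = 1: r = 16, s = 1 − 1·(-2) = 3, t = -3 − 1·7 = -10  (check: 332·3 + 98·(-10) = 16)
  q = 1: r = 6, s = -2 − 1·3 = -5, t = 7 − 1·(-10) = 17  (check: 332·(-5) + 98·17 = 6)
  q = 2: r = 4, s = 3 − 2·(-5) = 13, t = -10 − 2·17 = -44  (check: 332·13 + 98·(-44) = 4)
  q = 1: r = 2, s = -5 − 1·13 = -18, t = 17 − 1·(-44) = 61  (check: 332·(-18) + 98·61 = 2)
The row with r = 2 (the gcd) gives the Bezout coefficients s = -18, t = 61.
Result: 332 · (-18) + 98 · (61) = 2.

gcd(332, 98) = 2; s = -18, t = 61 (check: 332·(-18) + 98·61 = 2).


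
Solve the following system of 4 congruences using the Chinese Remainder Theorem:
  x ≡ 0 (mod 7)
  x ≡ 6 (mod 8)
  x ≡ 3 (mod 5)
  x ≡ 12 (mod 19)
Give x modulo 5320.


Product of moduli M = 7 · 8 · 5 · 19 = 5320.
Merge one congruence at a time:
  Start: x ≡ 0 (mod 7).
  Combine with x ≡ 6 (mod 8); new modulus lcm = 56.
    Write x = 0 + 7·t and substitute into x ≡ 6 (mod 8): 7·t ≡ 6 − 0 = 6 (mod 8).
    The inverse of 7 mod 8 is 7 (since 7·7 = 49 = 6·8 + 1), so t ≡ 7·6 = 42 ≡ 2 (mod 8).
    Then x = 0 + 7·2 = 14, valid modulo lcm(7, 8) = 56: x ≡ 14 (mod 56).
  Combine with x ≡ 3 (mod 5); new modulus lcm = 280.
    Write x = 14 + 56·t and substitute into x ≡ 3 (mod 5): 56·t ≡ 3 − 14 = -11 (mod 5).
    Reduce coefficients mod 5: 1·t ≡ 4 (mod 5).
    So t ≡ 4 (mod 5).
    Then x = 14 + 56·4 = 238, valid modulo lcm(56, 5) = 280: x ≡ 238 (mod 280).
  Combine with x ≡ 12 (mod 19); new modulus lcm = 5320.
    Write x = 238 + 280·t and substitute into x ≡ 12 (mod 19): 280·t ≡ 12 − 238 = -226 (mod 19).
    Reduce coefficients mod 19: 14·t ≡ 2 (mod 19).
    The inverse of 14 mod 19 is 15 (since 14·15 = 210 = 11·19 + 1), so t ≡ 15·2 = 30 ≡ 11 (mod 19).
    Then x = 238 + 280·11 = 3318, valid modulo lcm(280, 19) = 5320: x ≡ 3318 (mod 5320).
Verify against each original: 3318 mod 7 = 0, 3318 mod 8 = 6, 3318 mod 5 = 3, 3318 mod 19 = 12.

x ≡ 3318 (mod 5320).


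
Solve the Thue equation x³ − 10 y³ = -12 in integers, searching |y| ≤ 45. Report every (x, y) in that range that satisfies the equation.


The equation is x³ - 10y³ = -12. For fixed y, x³ = 10·y³ − 12, so a solution requires the RHS to be a perfect cube.
Strategy: iterate y from -45 to 45, compute RHS = 10·y³ − 12, and check whether it is a (positive or negative) perfect cube.
Check small values of y:
  y = 0: RHS = -12 is not a perfect cube.
  y = 1: RHS = -2 is not a perfect cube.
  y = -1: RHS = -22 is not a perfect cube.
  y = 2: RHS = 68 is not a perfect cube.
  y = -2: RHS = -92 is not a perfect cube.
  y = 3: RHS = 258 is not a perfect cube.
  y = -3: RHS = -282 is not a perfect cube.
Continuing the search up to |y| = 45 finds no solutions either.
No (x, y) in the scanned range satisfies the equation.

No integer solutions with |y| ≤ 45.


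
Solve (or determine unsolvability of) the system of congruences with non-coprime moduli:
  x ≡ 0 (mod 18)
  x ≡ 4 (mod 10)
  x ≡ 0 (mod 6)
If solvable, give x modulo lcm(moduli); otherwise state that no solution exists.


Moduli 18, 10, 6 are not pairwise coprime, so CRT works modulo lcm(m_i) when all pairwise compatibility conditions hold.
Pairwise compatibility: gcd(m_i, m_j) must divide a_i - a_j for every pair.
Merge one congruence at a time:
  Start: x ≡ 0 (mod 18).
  Combine with x ≡ 4 (mod 10): gcd(18, 10) = 2; 4 - 0 = 4, which IS divisible by 2, so compatible.
    Write x = 0 + 18·t and substitute into x ≡ 4 (mod 10): 18·t ≡ 4 − 0 = 4 (mod 10).
    Divide the congruence (and modulus) by g = 2: 9·t ≡ 2 (mod 5).
    Reduce coefficients mod 5: 4·t ≡ 2 (mod 5).
    The inverse of 4 mod 5 is 4 (since 4·4 = 16 = 3·5 + 1), so t ≡ 4·2 = 8 ≡ 3 (mod 5).
    Then x = 0 + 18·3 = 54, valid modulo lcm(18, 10) = 90: x ≡ 54 (mod 90).
  Combine with x ≡ 0 (mod 6): gcd(90, 6) = 6; 0 - 54 = -54, which IS divisible by 6, so compatible.
    Write x = 54 + 90·t and substitute into x ≡ 0 (mod 6): 90·t ≡ 0 − 54 = -54 (mod 6).
    Divide the congruence (and modulus) by g = 6: 15·t ≡ -9 (mod 1).
    Modulo 1 every t works; take t = 0.
    Then x = 54 + 90·0 = 54, valid modulo lcm(90, 6) = 90: x ≡ 54 (mod 90).
Verify: 54 mod 18 = 0, 54 mod 10 = 4, 54 mod 6 = 0.

x ≡ 54 (mod 90).


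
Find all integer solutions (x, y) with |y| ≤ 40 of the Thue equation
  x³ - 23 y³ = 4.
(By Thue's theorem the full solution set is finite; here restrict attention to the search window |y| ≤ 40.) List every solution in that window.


The equation is x³ - 23y³ = 4. For fixed y, x³ = 23·y³ + 4, so a solution requires the RHS to be a perfect cube.
Strategy: iterate y from -40 to 40, compute RHS = 23·y³ + 4, and check whether it is a (positive or negative) perfect cube.
Check small values of y:
  y = 0: RHS = 4 is not a perfect cube.
  y = 1: RHS = 27 = (3)³ ⇒ x = 3 works.
  y = -1: RHS = -19 is not a perfect cube.
  y = 2: RHS = 188 is not a perfect cube.
  y = -2: RHS = -180 is not a perfect cube.
  y = 3: RHS = 625 is not a perfect cube.
  y = -3: RHS = -617 is not a perfect cube.
Continuing the search up to |y| = 40 finds no further solutions beyond those listed.
Collected solutions: (3, 1).

Solutions (with |y| ≤ 40): (3, 1).


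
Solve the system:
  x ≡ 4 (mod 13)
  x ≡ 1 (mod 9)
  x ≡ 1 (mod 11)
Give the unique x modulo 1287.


Moduli 13, 9, 11 are pairwise coprime; by CRT there is a unique solution modulo M = 13 · 9 · 11 = 1287.
Solve pairwise, accumulating the modulus:
  Start with x ≡ 4 (mod 13).
  Combine with x ≡ 1 (mod 9): since gcd(13, 9) = 1, we get a unique residue mod 117.
    Write x = 4 + 13·t and substitute into x ≡ 1 (mod 9): 13·t ≡ 1 − 4 = -3 (mod 9).
    Reduce coefficients mod 9: 4·t ≡ 6 (mod 9).
    The inverse of 4 mod 9 is 7 (since 4·7 = 28 = 3·9 + 1), so t ≡ 7·6 = 42 ≡ 6 (mod 9).
    Then x = 4 + 13·6 = 82, valid modulo lcm(13, 9) = 117: x ≡ 82 (mod 117).
  Combine with x ≡ 1 (mod 11): since gcd(117, 11) = 1, we get a unique residue mod 1287.
    Write x = 82 + 117·t and substitute into x ≡ 1 (mod 11): 117·t ≡ 1 − 82 = -81 (mod 11).
    Reduce coefficients mod 11: 7·t ≡ 7 (mod 11).
    The inverse of 7 mod 11 is 8 (since 7·8 = 56 = 5·11 + 1), so t ≡ 8·7 = 56 ≡ 1 (mod 11).
    Then x = 82 + 117·1 = 199, valid modulo lcm(117, 11) = 1287: x ≡ 199 (mod 1287).
Verify: 199 mod 13 = 4 ✓, 199 mod 9 = 1 ✓, 199 mod 11 = 1 ✓.

x ≡ 199 (mod 1287).


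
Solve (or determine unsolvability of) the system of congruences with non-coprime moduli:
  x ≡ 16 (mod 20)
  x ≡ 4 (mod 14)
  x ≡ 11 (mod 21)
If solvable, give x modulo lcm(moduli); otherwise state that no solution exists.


Moduli 20, 14, 21 are not pairwise coprime, so CRT works modulo lcm(m_i) when all pairwise compatibility conditions hold.
Pairwise compatibility: gcd(m_i, m_j) must divide a_i - a_j for every pair.
Merge one congruence at a time:
  Start: x ≡ 16 (mod 20).
  Combine with x ≡ 4 (mod 14): gcd(20, 14) = 2; 4 - 16 = -12, which IS divisible by 2, so compatible.
    Write x = 16 + 20·t and substitute into x ≡ 4 (mod 14): 20·t ≡ 4 − 16 = -12 (mod 14).
    Divide the congruence (and modulus) by g = 2: 10·t ≡ -6 (mod 7).
    Reduce coefficients mod 7: 3·t ≡ 1 (mod 7).
    The inverse of 3 mod 7 is 5 (since 3·5 = 15 = 2·7 + 1), so t ≡ 5·1 = 5 ≡ 5 (mod 7).
    Then x = 16 + 20·5 = 116, valid modulo lcm(20, 14) = 140: x ≡ 116 (mod 140).
  Combine with x ≡ 11 (mod 21): gcd(140, 21) = 7; 11 - 116 = -105, which IS divisible by 7, so compatible.
    Write x = 116 + 140·t and substitute into x ≡ 11 (mod 21): 140·t ≡ 11 − 116 = -105 (mod 21).
    Divide the congruence (and modulus) by g = 7: 20·t ≡ -15 (mod 3).
    Reduce coefficients mod 3: 2·t ≡ 0 (mod 3).
    The inverse of 2 mod 3 is 2 (since 2·2 = 4 = 1·3 + 1), so t ≡ 2·0 = 0 ≡ 0 (mod 3).
    Then x = 116 + 140·0 = 116, valid modulo lcm(140, 21) = 420: x ≡ 116 (mod 420).
Verify: 116 mod 20 = 16, 116 mod 14 = 4, 116 mod 21 = 11.

x ≡ 116 (mod 420).


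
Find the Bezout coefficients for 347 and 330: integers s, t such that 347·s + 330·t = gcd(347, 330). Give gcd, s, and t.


Euclidean algorithm on (347, 330) — divide until remainder is 0:
  347 = 1 · 330 + 17
  330 = 19 · 17 + 7
  17 = 2 · 7 + 3
  7 = 2 · 3 + 1
  3 = 3 · 1 + 0
gcd(347, 330) = 1.
Track Bezout coefficients alongside the remainders: start with r₀ = 347 = a·1 + b·0 (s = 1, t = 0) and r₁ = 330 = a·0 + b·1 (s = 0, t = 1); each new remainder r_{k+1} = r_{k-1} − q_k·r_k inherits s_{k+1} = s_{k-1} − q_k·s_k, t_{k+1} = t_{k-1} − q_k·t_k, so r_k = a·s_k + b·t_k at every step:
  q = 1: r = 17, s = 1 − 1·0 = 1, t = 0 − 1·1 = -1  (check: 347·1 + 330·(-1) = 17)
  q = 19: r = 7, s = 0 − 19·1 = -19, t = 1 − 19·(-1) = 20  (check: 347·(-19) + 330·20 = 7)
  q = 2: r = 3, s = 1 − 2·(-19) = 39, t = -1 − 2·20 = -41  (check: 347·39 + 330·(-41) = 3)
  q = 2: r = 1, s = -19 − 2·39 = -97, t = 20 − 2·(-41) = 102  (check: 347·(-97) + 330·102 = 1)
The row with r = 1 (the gcd) gives the Bezout coefficients s = -97, t = 102.
Result: 347 · (-97) + 330 · (102) = 1.

gcd(347, 330) = 1; s = -97, t = 102 (check: 347·(-97) + 330·102 = 1).


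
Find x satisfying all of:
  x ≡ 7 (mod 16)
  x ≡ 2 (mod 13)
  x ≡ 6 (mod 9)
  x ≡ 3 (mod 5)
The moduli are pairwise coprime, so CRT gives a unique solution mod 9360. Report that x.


Product of moduli M = 16 · 13 · 9 · 5 = 9360.
Merge one congruence at a time:
  Start: x ≡ 7 (mod 16).
  Combine with x ≡ 2 (mod 13); new modulus lcm = 208.
    Write x = 7 + 16·t and substitute into x ≡ 2 (mod 13): 16·t ≡ 2 − 7 = -5 (mod 13).
    Reduce coefficients mod 13: 3·t ≡ 8 (mod 13).
    The inverse of 3 mod 13 is 9 (since 3·9 = 27 = 2·13 + 1), so t ≡ 9·8 = 72 ≡ 7 (mod 13).
    Then x = 7 + 16·7 = 119, valid modulo lcm(16, 13) = 208: x ≡ 119 (mod 208).
  Combine with x ≡ 6 (mod 9); new modulus lcm = 1872.
    Write x = 119 + 208·t and substitute into x ≡ 6 (mod 9): 208·t ≡ 6 − 119 = -113 (mod 9).
    Reduce coefficients mod 9: 1·t ≡ 4 (mod 9).
    So t ≡ 4 (mod 9).
    Then x = 119 + 208·4 = 951, valid modulo lcm(208, 9) = 1872: x ≡ 951 (mod 1872).
  Combine with x ≡ 3 (mod 5); new modulus lcm = 9360.
    Write x = 951 + 1872·t and substitute into x ≡ 3 (mod 5): 1872·t ≡ 3 − 951 = -948 (mod 5).
    Reduce coefficients mod 5: 2·t ≡ 2 (mod 5).
    The inverse of 2 mod 5 is 3 (since 2·3 = 6 = 1·5 + 1), so t ≡ 3·2 = 6 ≡ 1 (mod 5).
    Then x = 951 + 1872·1 = 2823, valid modulo lcm(1872, 5) = 9360: x ≡ 2823 (mod 9360).
Verify against each original: 2823 mod 16 = 7, 2823 mod 13 = 2, 2823 mod 9 = 6, 2823 mod 5 = 3.

x ≡ 2823 (mod 9360).


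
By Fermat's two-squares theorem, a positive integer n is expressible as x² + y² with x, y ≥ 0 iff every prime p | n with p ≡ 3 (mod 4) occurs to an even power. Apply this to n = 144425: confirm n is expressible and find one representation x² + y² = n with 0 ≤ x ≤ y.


Step 1: Factor n = 144425 = 5^2 · 53 · 109.
Step 2: Check the mod-4 condition on each prime factor: 5 ≡ 1 (mod 4), exponent 2; 53 ≡ 1 (mod 4), exponent 1; 109 ≡ 1 (mod 4), exponent 1.
All primes ≡ 3 (mod 4) appear to even exponent (or don't appear), so by the two-squares theorem n IS expressible as a sum of two squares.
Step 3: Build a representation. Group n = k² · m with k = 5 and m = 53 · 109 = 5777 (a product of primes ≡ 1 (mod 4)); a representation of m scales to one of n via (k·x)² + (k·y)² = k²(x² + y²). Each prime p ≡ 1 (mod 4) is itself a sum of two squares; find a² by testing p − a² for a perfect square:
  53: 53 − 1² = 52, 53 − 2² = 49 = 7² ⇒ 53 = 2² + 7².
  109: 109 − 1² = 108, 109 − 2² = 105, 109 − 3² = 100 = 10² ⇒ 109 = 3² + 10².
  Combine using the Brahmagupta–Fibonacci identity (a² + b²)(c² + d²) = (ac − bd)² + (ad + bc)² = (ac + bd)² + (ad − bc)²:
  53 · 109 = 5777: from (2² + 7²)(3² + 10²), take (2·3 − 7·10, 2·10 + 7·3) = (6 − 70, 20 + 21) = (-64, 41); dropping signs (only squares matter) gives (64, 41); check 64² + 41² = 4096 + 1681 = 5777 ✓.
  Scale by k = 5: (5·64, 5·41) = (320, 205).
Step 4: Order so x ≤ y and verify: 205² + 320² = 42025 + 102400 = 144425 = n. ✓

n = 144425 = 205² + 320² (one valid representation with x ≤ y).


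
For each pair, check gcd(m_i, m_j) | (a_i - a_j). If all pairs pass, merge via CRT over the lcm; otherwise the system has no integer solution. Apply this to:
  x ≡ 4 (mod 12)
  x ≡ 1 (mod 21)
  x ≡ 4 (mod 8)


Moduli 12, 21, 8 are not pairwise coprime, so CRT works modulo lcm(m_i) when all pairwise compatibility conditions hold.
Pairwise compatibility: gcd(m_i, m_j) must divide a_i - a_j for every pair.
Merge one congruence at a time:
  Start: x ≡ 4 (mod 12).
  Combine with x ≡ 1 (mod 21): gcd(12, 21) = 3; 1 - 4 = -3, which IS divisible by 3, so compatible.
    Write x = 4 + 12·t and substitute into x ≡ 1 (mod 21): 12·t ≡ 1 − 4 = -3 (mod 21).
    Divide the congruence (and modulus) by g = 3: 4·t ≡ -1 (mod 7).
    Reduce coefficients mod 7: 4·t ≡ 6 (mod 7).
    The inverse of 4 mod 7 is 2 (since 4·2 = 8 = 1·7 + 1), so t ≡ 2·6 = 12 ≡ 5 (mod 7).
    Then x = 4 + 12·5 = 64, valid modulo lcm(12, 21) = 84: x ≡ 64 (mod 84).
  Combine with x ≡ 4 (mod 8): gcd(84, 8) = 4; 4 - 64 = -60, which IS divisible by 4, so compatible.
    Write x = 64 + 84·t and substitute into x ≡ 4 (mod 8): 84·t ≡ 4 − 64 = -60 (mod 8).
    Divide the congruence (and modulus) by g = 4: 21·t ≡ -15 (mod 2).
    Reduce coefficients mod 2: 1·t ≡ 1 (mod 2).
    So t ≡ 1 (mod 2).
    Then x = 64 + 84·1 = 148, valid modulo lcm(84, 8) = 168: x ≡ 148 (mod 168).
Verify: 148 mod 12 = 4, 148 mod 21 = 1, 148 mod 8 = 4.

x ≡ 148 (mod 168).


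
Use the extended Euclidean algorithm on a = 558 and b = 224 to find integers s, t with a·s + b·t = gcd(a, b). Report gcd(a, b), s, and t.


Euclidean algorithm on (558, 224) — divide until remainder is 0:
  558 = 2 · 224 + 110
  224 = 2 · 110 + 4
  110 = 27 · 4 + 2
  4 = 2 · 2 + 0
gcd(558, 224) = 2.
Track Bezout coefficients alongside the remainders: start with r₀ = 558 = a·1 + b·0 (s = 1, t = 0) and r₁ = 224 = a·0 + b·1 (s = 0, t = 1); each new remainder r_{k+1} = r_{k-1} − q_k·r_k inherits s_{k+1} = s_{k-1} − q_k·s_k, t_{k+1} = t_{k-1} − q_k·t_k, so r_k = a·s_k + b·t_k at every step:
  q = 2: r = 110, s = 1 − 2·0 = 1, t = 0 − 2·1 = -2  (check: 558·1 + 224·(-2) = 110)
  q = 2: r = 4, s = 0 − 2·1 = -2, t = 1 − 2·(-2) = 5  (check: 558·(-2) + 224·5 = 4)
  q = 27: r = 2, s = 1 − 27·(-2) = 55, t = -2 − 27·5 = -137  (check: 558·55 + 224·(-137) = 2)
The row with r = 2 (the gcd) gives the Bezout coefficients s = 55, t = -137.
Result: 558 · (55) + 224 · (-137) = 2.

gcd(558, 224) = 2; s = 55, t = -137 (check: 558·55 + 224·(-137) = 2).


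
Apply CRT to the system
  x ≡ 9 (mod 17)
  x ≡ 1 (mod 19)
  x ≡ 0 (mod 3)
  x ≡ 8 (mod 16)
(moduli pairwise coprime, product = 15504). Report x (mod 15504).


Product of moduli M = 17 · 19 · 3 · 16 = 15504.
Merge one congruence at a time:
  Start: x ≡ 9 (mod 17).
  Combine with x ≡ 1 (mod 19); new modulus lcm = 323.
    Write x = 9 + 17·t and substitute into x ≡ 1 (mod 19): 17·t ≡ 1 − 9 = -8 (mod 19).
    Reduce coefficients mod 19: 17·t ≡ 11 (mod 19).
    The inverse of 17 mod 19 is 9 (since 17·9 = 153 = 8·19 + 1), so t ≡ 9·11 = 99 ≡ 4 (mod 19).
    Then x = 9 + 17·4 = 77, valid modulo lcm(17, 19) = 323: x ≡ 77 (mod 323).
  Combine with x ≡ 0 (mod 3); new modulus lcm = 969.
    Write x = 77 + 323·t and substitute into x ≡ 0 (mod 3): 323·t ≡ 0 − 77 = -77 (mod 3).
    Reduce coefficients mod 3: 2·t ≡ 1 (mod 3).
    The inverse of 2 mod 3 is 2 (since 2·2 = 4 = 1·3 + 1), so t ≡ 2·1 = 2 ≡ 2 (mod 3).
    Then x = 77 + 323·2 = 723, valid modulo lcm(323, 3) = 969: x ≡ 723 (mod 969).
  Combine with x ≡ 8 (mod 16); new modulus lcm = 15504.
    Write x = 723 + 969·t and substitute into x ≡ 8 (mod 16): 969·t ≡ 8 − 723 = -715 (mod 16).
    Reduce coefficients mod 16: 9·t ≡ 5 (mod 16).
    The inverse of 9 mod 16 is 9 (since 9·9 = 81 = 5·16 + 1), so t ≡ 9·5 = 45 ≡ 13 (mod 16).
    Then x = 723 + 969·13 = 13320, valid modulo lcm(969, 16) = 15504: x ≡ 13320 (mod 15504).
Verify against each original: 13320 mod 17 = 9, 13320 mod 19 = 1, 13320 mod 3 = 0, 13320 mod 16 = 8.

x ≡ 13320 (mod 15504).


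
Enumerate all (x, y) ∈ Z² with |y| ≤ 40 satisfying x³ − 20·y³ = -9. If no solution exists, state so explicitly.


The equation is x³ - 20y³ = -9. For fixed y, x³ = 20·y³ − 9, so a solution requires the RHS to be a perfect cube.
Strategy: iterate y from -40 to 40, compute RHS = 20·y³ − 9, and check whether it is a (positive or negative) perfect cube.
Check small values of y:
  y = 0: RHS = -9 is not a perfect cube.
  y = 1: RHS = 11 is not a perfect cube.
  y = -1: RHS = -29 is not a perfect cube.
  y = 2: RHS = 151 is not a perfect cube.
  y = -2: RHS = -169 is not a perfect cube.
  y = 3: RHS = 531 is not a perfect cube.
  y = -3: RHS = -549 is not a perfect cube.
Continuing the search up to |y| = 40 finds no solutions either.
No (x, y) in the scanned range satisfies the equation.

No integer solutions with |y| ≤ 40.


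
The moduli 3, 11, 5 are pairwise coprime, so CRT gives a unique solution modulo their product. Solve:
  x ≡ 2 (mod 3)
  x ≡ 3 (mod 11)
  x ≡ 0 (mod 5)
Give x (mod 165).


Moduli 3, 11, 5 are pairwise coprime; by CRT there is a unique solution modulo M = 3 · 11 · 5 = 165.
Solve pairwise, accumulating the modulus:
  Start with x ≡ 2 (mod 3).
  Combine with x ≡ 3 (mod 11): since gcd(3, 11) = 1, we get a unique residue mod 33.
    Write x = 2 + 3·t and substitute into x ≡ 3 (mod 11): 3·t ≡ 3 − 2 = 1 (mod 11).
    The inverse of 3 mod 11 is 4 (since 3·4 = 12 = 1·11 + 1), so t ≡ 4·1 = 4 ≡ 4 (mod 11).
    Then x = 2 + 3·4 = 14, valid modulo lcm(3, 11) = 33: x ≡ 14 (mod 33).
  Combine with x ≡ 0 (mod 5): since gcd(33, 5) = 1, we get a unique residue mod 165.
    Write x = 14 + 33·t and substitute into x ≡ 0 (mod 5): 33·t ≡ 0 − 14 = -14 (mod 5).
    Reduce coefficients mod 5: 3·t ≡ 1 (mod 5).
    The inverse of 3 mod 5 is 2 (since 3·2 = 6 = 1·5 + 1), so t ≡ 2·1 = 2 ≡ 2 (mod 5).
    Then x = 14 + 33·2 = 80, valid modulo lcm(33, 5) = 165: x ≡ 80 (mod 165).
Verify: 80 mod 3 = 2 ✓, 80 mod 11 = 3 ✓, 80 mod 5 = 0 ✓.

x ≡ 80 (mod 165).


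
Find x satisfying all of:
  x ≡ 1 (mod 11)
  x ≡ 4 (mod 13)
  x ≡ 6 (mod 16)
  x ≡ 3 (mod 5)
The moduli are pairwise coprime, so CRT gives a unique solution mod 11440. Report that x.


Product of moduli M = 11 · 13 · 16 · 5 = 11440.
Merge one congruence at a time:
  Start: x ≡ 1 (mod 11).
  Combine with x ≡ 4 (mod 13); new modulus lcm = 143.
    Write x = 1 + 11·t and substitute into x ≡ 4 (mod 13): 11·t ≡ 4 − 1 = 3 (mod 13).
    The inverse of 11 mod 13 is 6 (since 11·6 = 66 = 5·13 + 1), so t ≡ 6·3 = 18 ≡ 5 (mod 13).
    Then x = 1 + 11·5 = 56, valid modulo lcm(11, 13) = 143: x ≡ 56 (mod 143).
  Combine with x ≡ 6 (mod 16); new modulus lcm = 2288.
    Write x = 56 + 143·t and substitute into x ≡ 6 (mod 16): 143·t ≡ 6 − 56 = -50 (mod 16).
    Reduce coefficients mod 16: 15·t ≡ 14 (mod 16).
    The inverse of 15 mod 16 is 15 (since 15·15 = 225 = 14·16 + 1), so t ≡ 15·14 = 210 ≡ 2 (mod 16).
    Then x = 56 + 143·2 = 342, valid modulo lcm(143, 16) = 2288: x ≡ 342 (mod 2288).
  Combine with x ≡ 3 (mod 5); new modulus lcm = 11440.
    Write x = 342 + 2288·t and substitute into x ≡ 3 (mod 5): 2288·t ≡ 3 − 342 = -339 (mod 5).
    Reduce coefficients mod 5: 3·t ≡ 1 (mod 5).
    The inverse of 3 mod 5 is 2 (since 3·2 = 6 = 1·5 + 1), so t ≡ 2·1 = 2 ≡ 2 (mod 5).
    Then x = 342 + 2288·2 = 4918, valid modulo lcm(2288, 5) = 11440: x ≡ 4918 (mod 11440).
Verify against each original: 4918 mod 11 = 1, 4918 mod 13 = 4, 4918 mod 16 = 6, 4918 mod 5 = 3.

x ≡ 4918 (mod 11440).


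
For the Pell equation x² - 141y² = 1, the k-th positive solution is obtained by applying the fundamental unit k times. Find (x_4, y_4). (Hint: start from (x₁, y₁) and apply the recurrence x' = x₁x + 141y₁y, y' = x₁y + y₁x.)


Step 1: Find the fundamental solution (x₁, y₁) of x² - 141y² = 1.
  Expand √141 as a continued fraction. a₀ = ⌊√141⌋ = 11; iterate m_{k+1} = d_k·a_k − m_k, d_{k+1} = (141 − m_{k+1}²)/d_k, a_{k+1} = ⌊(a₀ + m_{k+1})/d_{k+1}⌋ (starting m₀ = 0, d₀ = 1), with convergents p_k = a_k·p_{k-1} + p_{k-2}, q_k = a_k·q_{k-1} + q_{k-2} (p₋₁ = 1, q₋₁ = 0):
  k = 0: a₀ = 11; p₀/q₀ = 11/1; p₀² − 141·q₀² = 121 − 141 = -20.
  k = 1: m = 11, d = 20, a = ⌊(11 + 11)/20⌋ = 1; p/q = (1·11 + 1)/(1·1 + 0) = 12/1; p² − 141·q² = 144 − 141 = 3.
  k = 2: m = 9, d = 3, a = ⌊(11 + 9)/3⌋ = 6; p/q = (6·12 + 11)/(6·1 + 1) = 83/7; p² − 141·q² = 6889 − 6909 = -20.
  k = 3: m = 9, d = 20, a = ⌊(11 + 9)/20⌋ = 1; p/q = (1·83 + 12)/(1·7 + 1) = 95/8; p² − 141·q² = 9025 − 9024 = 1.
  The first convergent with p² − 141·q² = 1 gives the fundamental solution (x₁, y₁) = (95, 8).
Step 2: Apply the recurrence (x_{n+1}, y_{n+1}) = (x₁x_n + 141y₁y_n, x₁y_n + y₁x_n) repeatedly.
  From (x_1, y_1) = (95, 8): x_2 = 95·95 + 141·8·8 = 18049; y_2 = 95·8 + 8·95 = 1520.
  From (x_2, y_2) = (18049, 1520): x_3 = 95·18049 + 141·8·1520 = 3429215; y_3 = 95·1520 + 8·18049 = 288792.
  From (x_3, y_3) = (3429215, 288792): x_4 = 95·3429215 + 141·8·288792 = 651532801; y_4 = 95·288792 + 8·3429215 = 54868960.
Step 3: Verify x_4² - 141·y_4² = 424494990778905601 - 424494990778905600 = 1 (should be 1). ✓

(x_1, y_1) = (95, 8); (x_4, y_4) = (651532801, 54868960).


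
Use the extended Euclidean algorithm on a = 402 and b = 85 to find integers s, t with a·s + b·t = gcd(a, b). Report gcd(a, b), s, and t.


Euclidean algorithm on (402, 85) — divide until remainder is 0:
  402 = 4 · 85 + 62
  85 = 1 · 62 + 23
  62 = 2 · 23 + 16
  23 = 1 · 16 + 7
  16 = 2 · 7 + 2
  7 = 3 · 2 + 1
  2 = 2 · 1 + 0
gcd(402, 85) = 1.
Track Bezout coefficients alongside the remainders: start with r₀ = 402 = a·1 + b·0 (s = 1, t = 0) and r₁ = 85 = a·0 + b·1 (s = 0, t = 1); each new remainder r_{k+1} = r_{k-1} − q_k·r_k inherits s_{k+1} = s_{k-1} − q_k·s_k, t_{k+1} = t_{k-1} − q_k·t_k, so r_k = a·s_k + b·t_k at every step:
  q = 4: r = 62, s = 1 − 4·0 = 1, t = 0 − 4·1 = -4  (check: 402·1 + 85·(-4) = 62)
  q = 1: r = 23, s = 0 − 1·1 = -1, t = 1 − 1·(-4) = 5  (check: 402·(-1) + 85·5 = 23)
  q = 2: r = 16, s = 1 − 2·(-1) = 3, t = -4 − 2·5 = -14  (check: 402·3 + 85·(-14) = 16)
  q = 1: r = 7, s = -1 − 1·3 = -4, t = 5 − 1·(-14) = 19  (check: 402·(-4) + 85·19 = 7)
  q = 2: r = 2, s = 3 − 2·(-4) = 11, t = -14 − 2·19 = -52  (check: 402·11 + 85·(-52) = 2)
  q = 3: r = 1, s = -4 − 3·11 = -37, t = 19 − 3·(-52) = 175  (check: 402·(-37) + 85·175 = 1)
The row with r = 1 (the gcd) gives the Bezout coefficients s = -37, t = 175.
Result: 402 · (-37) + 85 · (175) = 1.

gcd(402, 85) = 1; s = -37, t = 175 (check: 402·(-37) + 85·175 = 1).


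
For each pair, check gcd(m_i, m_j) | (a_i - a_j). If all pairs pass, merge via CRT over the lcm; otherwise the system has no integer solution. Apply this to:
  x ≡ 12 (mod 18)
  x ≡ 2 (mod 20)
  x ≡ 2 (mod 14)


Moduli 18, 20, 14 are not pairwise coprime, so CRT works modulo lcm(m_i) when all pairwise compatibility conditions hold.
Pairwise compatibility: gcd(m_i, m_j) must divide a_i - a_j for every pair.
Merge one congruence at a time:
  Start: x ≡ 12 (mod 18).
  Combine with x ≡ 2 (mod 20): gcd(18, 20) = 2; 2 - 12 = -10, which IS divisible by 2, so compatible.
    Write x = 12 + 18·t and substitute into x ≡ 2 (mod 20): 18·t ≡ 2 − 12 = -10 (mod 20).
    Divide the congruence (and modulus) by g = 2: 9·t ≡ -5 (mod 10).
    Reduce coefficients mod 10: 9·t ≡ 5 (mod 10).
    The inverse of 9 mod 10 is 9 (since 9·9 = 81 = 8·10 + 1), so t ≡ 9·5 = 45 ≡ 5 (mod 10).
    Then x = 12 + 18·5 = 102, valid modulo lcm(18, 20) = 180: x ≡ 102 (mod 180).
  Combine with x ≡ 2 (mod 14): gcd(180, 14) = 2; 2 - 102 = -100, which IS divisible by 2, so compatible.
    Write x = 102 + 180·t and substitute into x ≡ 2 (mod 14): 180·t ≡ 2 − 102 = -100 (mod 14).
    Divide the congruence (and modulus) by g = 2: 90·t ≡ -50 (mod 7).
    Reduce coefficients mod 7: 6·t ≡ 6 (mod 7).
    The inverse of 6 mod 7 is 6 (since 6·6 = 36 = 5·7 + 1), so t ≡ 6·6 = 36 ≡ 1 (mod 7).
    Then x = 102 + 180·1 = 282, valid modulo lcm(180, 14) = 1260: x ≡ 282 (mod 1260).
Verify: 282 mod 18 = 12, 282 mod 20 = 2, 282 mod 14 = 2.

x ≡ 282 (mod 1260).


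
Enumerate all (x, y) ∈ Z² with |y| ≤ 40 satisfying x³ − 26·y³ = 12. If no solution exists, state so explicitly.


The equation is x³ - 26y³ = 12. For fixed y, x³ = 26·y³ + 12, so a solution requires the RHS to be a perfect cube.
Strategy: iterate y from -40 to 40, compute RHS = 26·y³ + 12, and check whether it is a (positive or negative) perfect cube.
Check small values of y:
  y = 0: RHS = 12 is not a perfect cube.
  y = 1: RHS = 38 is not a perfect cube.
  y = -1: RHS = -14 is not a perfect cube.
  y = 2: RHS = 220 is not a perfect cube.
  y = -2: RHS = -196 is not a perfect cube.
  y = 3: RHS = 714 is not a perfect cube.
  y = -3: RHS = -690 is not a perfect cube.
Continuing the search up to |y| = 40 finds no solutions either.
No (x, y) in the scanned range satisfies the equation.

No integer solutions with |y| ≤ 40.


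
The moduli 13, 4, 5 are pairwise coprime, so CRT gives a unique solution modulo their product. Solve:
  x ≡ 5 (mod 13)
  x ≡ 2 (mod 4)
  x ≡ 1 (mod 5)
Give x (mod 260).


Moduli 13, 4, 5 are pairwise coprime; by CRT there is a unique solution modulo M = 13 · 4 · 5 = 260.
Solve pairwise, accumulating the modulus:
  Start with x ≡ 5 (mod 13).
  Combine with x ≡ 2 (mod 4): since gcd(13, 4) = 1, we get a unique residue mod 52.
    Write x = 5 + 13·t and substitute into x ≡ 2 (mod 4): 13·t ≡ 2 − 5 = -3 (mod 4).
    Reduce coefficients mod 4: 1·t ≡ 1 (mod 4).
    So t ≡ 1 (mod 4).
    Then x = 5 + 13·1 = 18, valid modulo lcm(13, 4) = 52: x ≡ 18 (mod 52).
  Combine with x ≡ 1 (mod 5): since gcd(52, 5) = 1, we get a unique residue mod 260.
    Write x = 18 + 52·t and substitute into x ≡ 1 (mod 5): 52·t ≡ 1 − 18 = -17 (mod 5).
    Reduce coefficients mod 5: 2·t ≡ 3 (mod 5).
    The inverse of 2 mod 5 is 3 (since 2·3 = 6 = 1·5 + 1), so t ≡ 3·3 = 9 ≡ 4 (mod 5).
    Then x = 18 + 52·4 = 226, valid modulo lcm(52, 5) = 260: x ≡ 226 (mod 260).
Verify: 226 mod 13 = 5 ✓, 226 mod 4 = 2 ✓, 226 mod 5 = 1 ✓.

x ≡ 226 (mod 260).


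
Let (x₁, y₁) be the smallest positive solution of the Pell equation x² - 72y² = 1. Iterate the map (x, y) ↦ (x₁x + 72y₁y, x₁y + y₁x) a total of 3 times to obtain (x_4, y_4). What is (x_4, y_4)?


Step 1: Find the fundamental solution (x₁, y₁) of x² - 72y² = 1.
  Expand √72 as a continued fraction. a₀ = ⌊√72⌋ = 8; iterate m_{k+1} = d_k·a_k − m_k, d_{k+1} = (72 − m_{k+1}²)/d_k, a_{k+1} = ⌊(a₀ + m_{k+1})/d_{k+1}⌋ (starting m₀ = 0, d₀ = 1), with convergents p_k = a_k·p_{k-1} + p_{k-2}, q_k = a_k·q_{k-1} + q_{k-2} (p₋₁ = 1, q₋₁ = 0):
  k = 0: a₀ = 8; p₀/q₀ = 8/1; p₀² − 72·q₀² = 64 − 72 = -8.
  k = 1: m = 8, d = 8, a = ⌊(8 + 8)/8⌋ = 2; p/q = (2·8 + 1)/(2·1 + 0) = 17/2; p² − 72·q² = 289 − 288 = 1.
  The first convergent with p² − 72·q² = 1 gives the fundamental solution (x₁, y₁) = (17, 2).
Step 2: Apply the recurrence (x_{n+1}, y_{n+1}) = (x₁x_n + 72y₁y_n, x₁y_n + y₁x_n) repeatedly.
  From (x_1, y_1) = (17, 2): x_2 = 17·17 + 72·2·2 = 577; y_2 = 17·2 + 2·17 = 68.
  From (x_2, y_2) = (577, 68): x_3 = 17·577 + 72·2·68 = 19601; y_3 = 17·68 + 2·577 = 2310.
  From (x_3, y_3) = (19601, 2310): x_4 = 17·19601 + 72·2·2310 = 665857; y_4 = 17·2310 + 2·19601 = 78472.
Step 3: Verify x_4² - 72·y_4² = 443365544449 - 443365544448 = 1 (should be 1). ✓

(x_1, y_1) = (17, 2); (x_4, y_4) = (665857, 78472).


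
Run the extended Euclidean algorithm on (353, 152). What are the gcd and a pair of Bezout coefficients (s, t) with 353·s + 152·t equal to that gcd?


Euclidean algorithm on (353, 152) — divide until remainder is 0:
  353 = 2 · 152 + 49
  152 = 3 · 49 + 5
  49 = 9 · 5 + 4
  5 = 1 · 4 + 1
  4 = 4 · 1 + 0
gcd(353, 152) = 1.
Track Bezout coefficients alongside the remainders: start with r₀ = 353 = a·1 + b·0 (s = 1, t = 0) and r₁ = 152 = a·0 + b·1 (s = 0, t = 1); each new remainder r_{k+1} = r_{k-1} − q_k·r_k inherits s_{k+1} = s_{k-1} − q_k·s_k, t_{k+1} = t_{k-1} − q_k·t_k, so r_k = a·s_k + b·t_k at every step:
  q = 2: r = 49, s = 1 − 2·0 = 1, t = 0 − 2·1 = -2  (check: 353·1 + 152·(-2) = 49)
  q = 3: r = 5, s = 0 − 3·1 = -3, t = 1 − 3·(-2) = 7  (check: 353·(-3) + 152·7 = 5)
  q = 9: r = 4, s = 1 − 9·(-3) = 28, t = -2 − 9·7 = -65  (check: 353·28 + 152·(-65) = 4)
  q = 1: r = 1, s = -3 − 1·28 = -31, t = 7 − 1·(-65) = 72  (check: 353·(-31) + 152·72 = 1)
The row with r = 1 (the gcd) gives the Bezout coefficients s = -31, t = 72.
Result: 353 · (-31) + 152 · (72) = 1.

gcd(353, 152) = 1; s = -31, t = 72 (check: 353·(-31) + 152·72 = 1).


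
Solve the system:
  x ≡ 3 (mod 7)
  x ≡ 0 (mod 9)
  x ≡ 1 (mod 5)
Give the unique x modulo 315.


Moduli 7, 9, 5 are pairwise coprime; by CRT there is a unique solution modulo M = 7 · 9 · 5 = 315.
Solve pairwise, accumulating the modulus:
  Start with x ≡ 3 (mod 7).
  Combine with x ≡ 0 (mod 9): since gcd(7, 9) = 1, we get a unique residue mod 63.
    Write x = 3 + 7·t and substitute into x ≡ 0 (mod 9): 7·t ≡ 0 − 3 = -3 (mod 9).
    Reduce coefficients mod 9: 7·t ≡ 6 (mod 9).
    The inverse of 7 mod 9 is 4 (since 7·4 = 28 = 3·9 + 1), so t ≡ 4·6 = 24 ≡ 6 (mod 9).
    Then x = 3 + 7·6 = 45, valid modulo lcm(7, 9) = 63: x ≡ 45 (mod 63).
  Combine with x ≡ 1 (mod 5): since gcd(63, 5) = 1, we get a unique residue mod 315.
    Write x = 45 + 63·t and substitute into x ≡ 1 (mod 5): 63·t ≡ 1 − 45 = -44 (mod 5).
    Reduce coefficients mod 5: 3·t ≡ 1 (mod 5).
    The inverse of 3 mod 5 is 2 (since 3·2 = 6 = 1·5 + 1), so t ≡ 2·1 = 2 ≡ 2 (mod 5).
    Then x = 45 + 63·2 = 171, valid modulo lcm(63, 5) = 315: x ≡ 171 (mod 315).
Verify: 171 mod 7 = 3 ✓, 171 mod 9 = 0 ✓, 171 mod 5 = 1 ✓.

x ≡ 171 (mod 315).


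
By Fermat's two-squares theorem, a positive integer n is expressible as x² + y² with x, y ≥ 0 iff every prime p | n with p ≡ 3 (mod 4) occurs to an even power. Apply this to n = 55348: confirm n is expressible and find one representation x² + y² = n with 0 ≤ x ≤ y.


Step 1: Factor n = 55348 = 2^2 · 101 · 137.
Step 2: Check the mod-4 condition on each prime factor: 2 = 2 (special); 101 ≡ 1 (mod 4), exponent 1; 137 ≡ 1 (mod 4), exponent 1.
All primes ≡ 3 (mod 4) appear to even exponent (or don't appear), so by the two-squares theorem n IS expressible as a sum of two squares.
Step 3: Build a representation. Group n = k² · m with k = 2 and m = 101 · 137 = 13837 (a product of primes ≡ 1 (mod 4)); a representation of m scales to one of n via (k·x)² + (k·y)² = k²(x² + y²). Each prime p ≡ 1 (mod 4) is itself a sum of two squares; find a² by testing p − a² for a perfect square:
  101: 101 − 1² = 100 = 10² ⇒ 101 = 1² + 10².
  137: 137 − 1² = 136, 137 − 2² = 133, 137 − 3² = 128, 137 − 4² = 121 = 11² ⇒ 137 = 4² + 11².
  Combine using the Brahmagupta–Fibonacci identity (a² + b²)(c² + d²) = (ac − bd)² + (ad + bc)² = (ac + bd)² + (ad − bc)²:
  101 · 137 = 13837: from (1² + 10²)(4² + 11²), take (1·4 − 10·11, 1·11 + 10·4) = (4 − 110, 11 + 40) = (-106, 51); dropping signs (only squares matter) gives (106, 51); check 106² + 51² = 11236 + 2601 = 13837 ✓.
  Scale by k = 2: (2·106, 2·51) = (212, 102).
Step 4: Order so x ≤ y and verify: 102² + 212² = 10404 + 44944 = 55348 = n. ✓

n = 55348 = 102² + 212² (one valid representation with x ≤ y).


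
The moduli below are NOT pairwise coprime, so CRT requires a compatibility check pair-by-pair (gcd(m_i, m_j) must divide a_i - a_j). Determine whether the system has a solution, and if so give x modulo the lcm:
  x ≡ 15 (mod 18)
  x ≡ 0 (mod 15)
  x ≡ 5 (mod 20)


Moduli 18, 15, 20 are not pairwise coprime, so CRT works modulo lcm(m_i) when all pairwise compatibility conditions hold.
Pairwise compatibility: gcd(m_i, m_j) must divide a_i - a_j for every pair.
Merge one congruence at a time:
  Start: x ≡ 15 (mod 18).
  Combine with x ≡ 0 (mod 15): gcd(18, 15) = 3; 0 - 15 = -15, which IS divisible by 3, so compatible.
    Write x = 15 + 18·t and substitute into x ≡ 0 (mod 15): 18·t ≡ 0 − 15 = -15 (mod 15).
    Divide the congruence (and modulus) by g = 3: 6·t ≡ -5 (mod 5).
    Reduce coefficients mod 5: 1·t ≡ 0 (mod 5).
    So t ≡ 0 (mod 5).
    Then x = 15 + 18·0 = 15, valid modulo lcm(18, 15) = 90: x ≡ 15 (mod 90).
  Combine with x ≡ 5 (mod 20): gcd(90, 20) = 10; 5 - 15 = -10, which IS divisible by 10, so compatible.
    Write x = 15 + 90·t and substitute into x ≡ 5 (mod 20): 90·t ≡ 5 − 15 = -10 (mod 20).
    Divide the congruence (and modulus) by g = 10: 9·t ≡ -1 (mod 2).
    Reduce coefficients mod 2: 1·t ≡ 1 (mod 2).
    So t ≡ 1 (mod 2).
    Then x = 15 + 90·1 = 105, valid modulo lcm(90, 20) = 180: x ≡ 105 (mod 180).
Verify: 105 mod 18 = 15, 105 mod 15 = 0, 105 mod 20 = 5.

x ≡ 105 (mod 180).


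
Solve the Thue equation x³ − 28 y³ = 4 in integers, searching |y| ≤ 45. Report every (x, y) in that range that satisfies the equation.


The equation is x³ - 28y³ = 4. For fixed y, x³ = 28·y³ + 4, so a solution requires the RHS to be a perfect cube.
Strategy: iterate y from -45 to 45, compute RHS = 28·y³ + 4, and check whether it is a (positive or negative) perfect cube.
Check small values of y:
  y = 0: RHS = 4 is not a perfect cube.
  y = 1: RHS = 32 is not a perfect cube.
  y = -1: RHS = -24 is not a perfect cube.
  y = 2: RHS = 228 is not a perfect cube.
  y = -2: RHS = -220 is not a perfect cube.
  y = 3: RHS = 760 is not a perfect cube.
  y = -3: RHS = -752 is not a perfect cube.
Continuing the search up to |y| = 45 finds no solutions either.
No (x, y) in the scanned range satisfies the equation.

No integer solutions with |y| ≤ 45.


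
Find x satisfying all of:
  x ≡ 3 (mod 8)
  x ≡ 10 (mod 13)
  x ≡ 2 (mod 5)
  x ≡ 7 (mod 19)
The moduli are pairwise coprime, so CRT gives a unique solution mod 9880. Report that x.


Product of moduli M = 8 · 13 · 5 · 19 = 9880.
Merge one congruence at a time:
  Start: x ≡ 3 (mod 8).
  Combine with x ≡ 10 (mod 13); new modulus lcm = 104.
    Write x = 3 + 8·t and substitute into x ≡ 10 (mod 13): 8·t ≡ 10 − 3 = 7 (mod 13).
    The inverse of 8 mod 13 is 5 (since 8·5 = 40 = 3·13 + 1), so t ≡ 5·7 = 35 ≡ 9 (mod 13).
    Then x = 3 + 8·9 = 75, valid modulo lcm(8, 13) = 104: x ≡ 75 (mod 104).
  Combine with x ≡ 2 (mod 5); new modulus lcm = 520.
    Write x = 75 + 104·t and substitute into x ≡ 2 (mod 5): 104·t ≡ 2 − 75 = -73 (mod 5).
    Reduce coefficients mod 5: 4·t ≡ 2 (mod 5).
    The inverse of 4 mod 5 is 4 (since 4·4 = 16 = 3·5 + 1), so t ≡ 4·2 = 8 ≡ 3 (mod 5).
    Then x = 75 + 104·3 = 387, valid modulo lcm(104, 5) = 520: x ≡ 387 (mod 520).
  Combine with x ≡ 7 (mod 19); new modulus lcm = 9880.
    Write x = 387 + 520·t and substitute into x ≡ 7 (mod 19): 520·t ≡ 7 − 387 = -380 (mod 19).
    Reduce coefficients mod 19: 7·t ≡ 0 (mod 19).
    The inverse of 7 mod 19 is 11 (since 7·11 = 77 = 4·19 + 1), so t ≡ 11·0 = 0 ≡ 0 (mod 19).
    Then x = 387 + 520·0 = 387, valid modulo lcm(520, 19) = 9880: x ≡ 387 (mod 9880).
Verify against each original: 387 mod 8 = 3, 387 mod 13 = 10, 387 mod 5 = 2, 387 mod 19 = 7.

x ≡ 387 (mod 9880).


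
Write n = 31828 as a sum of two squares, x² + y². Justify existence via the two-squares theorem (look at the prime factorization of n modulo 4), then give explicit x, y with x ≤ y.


Step 1: Factor n = 31828 = 2^2 · 73 · 109.
Step 2: Check the mod-4 condition on each prime factor: 2 = 2 (special); 73 ≡ 1 (mod 4), exponent 1; 109 ≡ 1 (mod 4), exponent 1.
All primes ≡ 3 (mod 4) appear to even exponent (or don't appear), so by the two-squares theorem n IS expressible as a sum of two squares.
Step 3: Build a representation. Group n = k² · m with k = 2 and m = 73 · 109 = 7957 (a product of primes ≡ 1 (mod 4)); a representation of m scales to one of n via (k·x)² + (k·y)² = k²(x² + y²). Each prime p ≡ 1 (mod 4) is itself a sum of two squares; find a² by testing p − a² for a perfect square:
  73: 73 − 1² = 72, 73 − 2² = 69, 73 − 3² = 64 = 8² ⇒ 73 = 3² + 8².
  109: 109 − 1² = 108, 109 − 2² = 105, 109 − 3² = 100 = 10² ⇒ 109 = 3² + 10².
  Combine using the Brahmagupta–Fibonacci identity (a² + b²)(c² + d²) = (ac − bd)² + (ad + bc)² = (ac + bd)² + (ad − bc)²:
  73 · 109 = 7957: from (3² + 8²)(3² + 10²), take (3·3 − 8·10, 3·10 + 8·3) = (9 − 80, 30 + 24) = (-71, 54); dropping signs (only squares matter) gives (71, 54); check 71² + 54² = 5041 + 2916 = 7957 ✓.
  Scale by k = 2: (2·71, 2·54) = (142, 108).
Step 4: Order so x ≤ y and verify: 108² + 142² = 11664 + 20164 = 31828 = n. ✓

n = 31828 = 108² + 142² (one valid representation with x ≤ y).
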